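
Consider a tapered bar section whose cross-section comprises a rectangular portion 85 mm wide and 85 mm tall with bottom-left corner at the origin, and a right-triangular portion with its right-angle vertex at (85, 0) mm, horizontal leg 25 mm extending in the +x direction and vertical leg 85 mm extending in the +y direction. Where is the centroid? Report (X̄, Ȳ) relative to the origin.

rectangular portion: A = 85 × 85 = 7225.00, centroid at (42.50, 42.50).
triangular portion: A = ½·25·85 = 1062.50, centroid at (93.33, 28.33).
ΣA = 8287.50 mm², ΣAX̄ = 406229.17 mm³, ΣAȲ = 337166.67 mm³.
X̄ = 406229.17/8287.50 = 49.02 mm; Ȳ = 337166.67/8287.50 = 40.68 mm.

X̄ = 49.02 mm, Ȳ = 40.68 mm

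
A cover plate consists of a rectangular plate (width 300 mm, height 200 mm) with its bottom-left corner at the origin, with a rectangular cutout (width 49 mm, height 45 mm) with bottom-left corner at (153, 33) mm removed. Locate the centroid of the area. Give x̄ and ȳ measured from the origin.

plate: A = 300 × 200 = 60000.00, centroid at (150.00, 100.00).
hole: A = −(49 × 45) = -2205.00, centroid at (177.50, 55.50).
ΣA = 57795.00 mm², ΣAx̄ = 8608612.50 mm³, ΣAȳ = 5877622.50 mm³.
x̄ = 8608612.50/57795.00 = 148.95 mm; ȳ = 5877622.50/57795.00 = 101.70 mm.

x̄ = 148.95 mm, ȳ = 101.70 mm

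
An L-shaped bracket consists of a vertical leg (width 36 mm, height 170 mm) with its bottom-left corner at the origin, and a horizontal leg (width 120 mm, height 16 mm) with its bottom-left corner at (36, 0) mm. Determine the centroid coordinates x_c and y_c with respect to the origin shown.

x_c = 36.63 mm, y_c = 66.61 mm

Part | A | x̄ᵢ | ȳᵢ | A·x̄ᵢ | A·ȳᵢ
vertical leg | 6120.00 | 18.00 | 85.00 | 110160.00 | 520200.00
horizontal leg | 1920.00 | 96.00 | 8.00 | 184320.00 | 15360.00
Σ | 8040.00 |  |  | 294480.00 | 535560.00
x_c = 294480.00 / 8040.00 = 36.63 mm
y_c = 535560.00 / 8040.00 = 66.61 mm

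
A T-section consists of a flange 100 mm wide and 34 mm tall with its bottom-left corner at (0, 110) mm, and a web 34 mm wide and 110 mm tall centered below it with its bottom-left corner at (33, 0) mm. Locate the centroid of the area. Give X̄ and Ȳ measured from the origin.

web: A = 34 × 110 = 3740.00, centroid at (50.00, 55.00).
flange: A = 100 × 34 = 3400.00, centroid at (50.00, 127.00).
ΣA = 7140.00 mm²
ΣAX̄ = (3740.00)(50.00) + (3400.00)(50.00) = 357000.00 mm³
ΣAȲ = (3740.00)(55.00) + (3400.00)(127.00) = 637500.00 mm³
X̄ = 357000.00 / 7140.00 = 50.00 mm
Ȳ = 637500.00 / 7140.00 = 89.29 mm

X̄ = 50.00 mm, Ȳ = 89.29 mm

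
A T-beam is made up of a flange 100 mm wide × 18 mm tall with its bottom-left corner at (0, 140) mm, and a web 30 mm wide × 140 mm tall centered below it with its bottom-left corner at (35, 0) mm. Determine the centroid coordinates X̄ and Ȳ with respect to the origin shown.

web: A = 30 × 140 = 4200.00, centroid at (50.00, 70.00).
flange: A = 100 × 18 = 1800.00, centroid at (50.00, 149.00).
ΣA = 6000.00 mm², ΣAX̄ = 300000.00 mm³, ΣAȲ = 562200.00 mm³.
X̄ = 300000.00/6000.00 = 50.00 mm; Ȳ = 562200.00/6000.00 = 93.70 mm.

X̄ = 50.00 mm, Ȳ = 93.70 mm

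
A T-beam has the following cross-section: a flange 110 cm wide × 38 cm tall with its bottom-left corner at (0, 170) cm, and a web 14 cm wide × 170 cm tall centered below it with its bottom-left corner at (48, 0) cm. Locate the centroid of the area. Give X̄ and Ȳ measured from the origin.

X̄ = 55.00 cm, Ȳ = 151.27 cm

Part | A | x̄ᵢ | ȳᵢ | A·x̄ᵢ | A·ȳᵢ
web | 2380.00 | 55.00 | 85.00 | 130900.00 | 202300.00
flange | 4180.00 | 55.00 | 189.00 | 229900.00 | 790020.00
Σ | 6560.00 |  |  | 360800.00 | 992320.00
X̄ = 360800.00 / 6560.00 = 55.00 cm
Ȳ = 992320.00 / 6560.00 = 151.27 cm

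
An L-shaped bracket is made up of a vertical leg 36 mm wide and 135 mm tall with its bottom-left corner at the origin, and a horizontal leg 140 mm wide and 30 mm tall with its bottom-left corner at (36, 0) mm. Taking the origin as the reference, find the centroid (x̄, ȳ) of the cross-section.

x̄ = 58.79 mm, ȳ = 43.16 mm

Part | A | x̄ᵢ | ȳᵢ | A·x̄ᵢ | A·ȳᵢ
vertical leg | 4860.00 | 18.00 | 67.50 | 87480.00 | 328050.00
horizontal leg | 4200.00 | 106.00 | 15.00 | 445200.00 | 63000.00
Σ | 9060.00 |  |  | 532680.00 | 391050.00
x̄ = 532680.00 / 9060.00 = 58.79 mm
ȳ = 391050.00 / 9060.00 = 43.16 mm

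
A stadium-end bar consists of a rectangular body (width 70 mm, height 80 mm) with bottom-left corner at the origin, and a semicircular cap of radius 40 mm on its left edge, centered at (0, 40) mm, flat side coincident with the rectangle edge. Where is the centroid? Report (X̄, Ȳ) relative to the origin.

rectangular body: A = 70 × 80 = 5600.00, centroid at (35.00, 40.00).
semicircular end: A = ½π·40² = 2513.27, centroid at (-16.98, 40.00).
ΣA = 8113.27 mm²
ΣAX̄ = (5600.00)(35.00) + (2513.27)(-16.98) = 153333.33 mm³
ΣAȲ = (5600.00)(40.00) + (2513.27)(40.00) = 324530.96 mm³
X̄ = 153333.33 / 8113.27 = 18.90 mm
Ȳ = 324530.96 / 8113.27 = 40.00 mm

X̄ = 18.90 mm, Ȳ = 40.00 mm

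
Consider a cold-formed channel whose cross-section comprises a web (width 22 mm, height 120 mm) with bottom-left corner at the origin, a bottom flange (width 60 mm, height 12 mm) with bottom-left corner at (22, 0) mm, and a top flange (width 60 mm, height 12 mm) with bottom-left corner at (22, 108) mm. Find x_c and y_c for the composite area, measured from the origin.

x_c = 25.47 mm, y_c = 60.00 mm

web: A = 22 × 120 = 2640.00, centroid at (11.00, 60.00).
bottom flange: A = 60 × 12 = 720.00, centroid at (52.00, 6.00).
top flange: A = 60 × 12 = 720.00, centroid at (52.00, 114.00).
ΣA = 4080.00 mm², ΣAx_c = 103920.00 mm³, ΣAy_c = 244800.00 mm³.
x_c = 103920.00/4080.00 = 25.47 mm; y_c = 244800.00/4080.00 = 60.00 mm.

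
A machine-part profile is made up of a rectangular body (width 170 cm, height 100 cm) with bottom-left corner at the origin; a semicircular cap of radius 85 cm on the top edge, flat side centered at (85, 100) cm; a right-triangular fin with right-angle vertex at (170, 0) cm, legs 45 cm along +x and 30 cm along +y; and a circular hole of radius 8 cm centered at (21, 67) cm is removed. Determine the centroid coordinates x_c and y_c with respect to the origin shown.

rectangular body: A = 170 × 100 = 17000.00, centroid at (85.00, 50.00).
semicircular top: A = ½π·85² = 11349.00, centroid at (85.00, 136.08).
triangular fin: A = ½·45·30 = 675.00, centroid at (185.00, 10.00).
hole: A = −π·8² = -201.06, centroid at (21.00, 67.00).
ΣA = 28822.94 cm², ΣAx_c = 2530317.99 cm³, ΣAy_c = 2387595.86 cm³.
x_c = 2530317.99/28822.94 = 87.79 cm; y_c = 2387595.86/28822.94 = 82.84 cm.

x_c = 87.79 cm, y_c = 82.84 cm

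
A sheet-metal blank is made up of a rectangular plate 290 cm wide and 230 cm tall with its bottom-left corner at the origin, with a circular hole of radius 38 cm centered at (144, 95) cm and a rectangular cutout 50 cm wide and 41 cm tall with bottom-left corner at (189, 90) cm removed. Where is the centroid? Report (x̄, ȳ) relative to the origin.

x̄ = 142.72 cm, ȳ = 116.66 cm

plate: A = 290 × 230 = 66700.00, centroid at (145.00, 115.00).
hole 1: A = −π·38² = -4536.46, centroid at (144.00, 95.00).
hole 2: A = −(50 × 41) = -2050.00, centroid at (214.00, 110.50).
ΣA = 60113.54 cm²
ΣAx̄ = (66700.00)(145.00) + (-4536.46)(144.00) + (-2050.00)(214.00) = 8579549.79 cm³
ΣAȳ = (66700.00)(115.00) + (-4536.46)(95.00) + (-2050.00)(110.50) = 7013011.32 cm³
x̄ = 8579549.79 / 60113.54 = 142.72 cm
ȳ = 7013011.32 / 60113.54 = 116.66 cm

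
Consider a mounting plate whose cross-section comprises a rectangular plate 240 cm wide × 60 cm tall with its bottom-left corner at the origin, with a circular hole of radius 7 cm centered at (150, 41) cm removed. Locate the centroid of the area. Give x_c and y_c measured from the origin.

plate: A = 240 × 60 = 14400.00, centroid at (120.00, 30.00).
hole: A = −π·7² = -153.94, centroid at (150.00, 41.00).
ΣA = 14246.06 cm²
ΣAx_c = (14400.00)(120.00) + (-153.94)(150.00) = 1704909.29 cm³
ΣAy_c = (14400.00)(30.00) + (-153.94)(41.00) = 425688.54 cm³
x_c = 1704909.29 / 14246.06 = 119.68 cm
y_c = 425688.54 / 14246.06 = 29.88 cm

x_c = 119.68 cm, y_c = 29.88 cm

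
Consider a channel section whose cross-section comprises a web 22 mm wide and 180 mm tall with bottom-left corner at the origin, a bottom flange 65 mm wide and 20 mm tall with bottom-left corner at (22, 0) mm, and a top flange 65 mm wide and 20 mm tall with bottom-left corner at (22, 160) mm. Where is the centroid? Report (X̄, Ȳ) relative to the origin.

Part | A | x̄ᵢ | ȳᵢ | A·x̄ᵢ | A·ȳᵢ
web | 3960.00 | 11.00 | 90.00 | 43560.00 | 356400.00
bottom flange | 1300.00 | 54.50 | 10.00 | 70850.00 | 13000.00
top flange | 1300.00 | 54.50 | 170.00 | 70850.00 | 221000.00
Σ | 6560.00 |  |  | 185260.00 | 590400.00
X̄ = 185260.00 / 6560.00 = 28.24 mm
Ȳ = 590400.00 / 6560.00 = 90.00 mm

X̄ = 28.24 mm, Ȳ = 90.00 mm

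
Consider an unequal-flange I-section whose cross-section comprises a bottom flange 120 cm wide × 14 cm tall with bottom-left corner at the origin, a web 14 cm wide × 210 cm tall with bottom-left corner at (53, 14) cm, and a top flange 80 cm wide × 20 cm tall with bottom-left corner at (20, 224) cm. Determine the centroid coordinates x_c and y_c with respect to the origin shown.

x_c = 60.00 cm, y_c = 118.33 cm

Part | A | x̄ᵢ | ȳᵢ | A·x̄ᵢ | A·ȳᵢ
bottom flange | 1680.00 | 60.00 | 7.00 | 100800.00 | 11760.00
web | 2940.00 | 60.00 | 119.00 | 176400.00 | 349860.00
top flange | 1600.00 | 60.00 | 234.00 | 96000.00 | 374400.00
Σ | 6220.00 |  |  | 373200.00 | 736020.00
x_c = 373200.00 / 6220.00 = 60.00 cm
y_c = 736020.00 / 6220.00 = 118.33 cm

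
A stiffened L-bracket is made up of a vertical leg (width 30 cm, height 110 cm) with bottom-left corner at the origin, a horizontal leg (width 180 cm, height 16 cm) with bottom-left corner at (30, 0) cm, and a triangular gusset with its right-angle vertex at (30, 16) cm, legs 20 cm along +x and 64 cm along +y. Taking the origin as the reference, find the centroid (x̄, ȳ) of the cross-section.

Part | A | x̄ᵢ | ȳᵢ | A·x̄ᵢ | A·ȳᵢ
vertical leg | 3300.00 | 15.00 | 55.00 | 49500.00 | 181500.00
horizontal leg | 2880.00 | 120.00 | 8.00 | 345600.00 | 23040.00
gusset | 640.00 | 36.67 | 37.33 | 23466.67 | 23893.33
Σ | 6820.00 |  |  | 418566.67 | 228433.33
x̄ = 418566.67 / 6820.00 = 61.37 cm
ȳ = 228433.33 / 6820.00 = 33.49 cm

x̄ = 61.37 cm, ȳ = 33.49 cm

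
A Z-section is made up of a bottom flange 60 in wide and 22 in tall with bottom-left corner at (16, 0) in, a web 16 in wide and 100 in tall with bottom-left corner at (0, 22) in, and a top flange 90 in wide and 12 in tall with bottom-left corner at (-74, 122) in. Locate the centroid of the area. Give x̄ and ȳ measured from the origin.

bottom flange: A = 60 × 22 = 1320.00, centroid at (46.00, 11.00).
web: A = 16 × 100 = 1600.00, centroid at (8.00, 72.00).
top flange: A = 90 × 12 = 1080.00, centroid at (-29.00, 128.00).
ΣA = 4000.00 in², ΣAx̄ = 42200.00 in³, ΣAȳ = 267960.00 in³.
x̄ = 42200.00/4000.00 = 10.55 in; ȳ = 267960.00/4000.00 = 66.99 in.

x̄ = 10.55 in, ȳ = 66.99 in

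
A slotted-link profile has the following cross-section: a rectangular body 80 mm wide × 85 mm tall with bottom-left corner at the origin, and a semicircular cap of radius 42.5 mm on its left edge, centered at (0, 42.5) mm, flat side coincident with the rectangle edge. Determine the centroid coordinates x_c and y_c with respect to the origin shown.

rectangular body: A = 80 × 85 = 6800.00, centroid at (40.00, 42.50).
semicircular end: A = ½π·42.5² = 2837.25, centroid at (-18.04, 42.50).
ΣA = 9637.25 mm²
ΣAx_c = (6800.00)(40.00) + (2837.25)(-18.04) = 220822.92 mm³
ΣAy_c = (6800.00)(42.50) + (2837.25)(42.50) = 409583.16 mm³
x_c = 220822.92 / 9637.25 = 22.91 mm
y_c = 409583.16 / 9637.25 = 42.50 mm

x_c = 22.91 mm, y_c = 42.50 mm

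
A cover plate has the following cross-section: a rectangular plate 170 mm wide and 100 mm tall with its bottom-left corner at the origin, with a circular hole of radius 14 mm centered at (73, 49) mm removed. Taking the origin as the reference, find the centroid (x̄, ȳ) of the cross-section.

plate: A = 170 × 100 = 17000.00, centroid at (85.00, 50.00).
hole: A = −π·14² = -615.75, centroid at (73.00, 49.00).
ΣA = 16384.25 mm²
ΣAx̄ = (17000.00)(85.00) + (-615.75)(73.00) = 1400050.09 mm³
ΣAȳ = (17000.00)(50.00) + (-615.75)(49.00) = 819828.14 mm³
x̄ = 1400050.09 / 16384.25 = 85.45 mm
ȳ = 819828.14 / 16384.25 = 50.04 mm

x̄ = 85.45 mm, ȳ = 50.04 mm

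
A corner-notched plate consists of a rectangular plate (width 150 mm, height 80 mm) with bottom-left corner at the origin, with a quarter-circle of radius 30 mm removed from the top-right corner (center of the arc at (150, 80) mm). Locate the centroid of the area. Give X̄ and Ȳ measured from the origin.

X̄ = 71.10 mm, Ȳ = 38.29 mm

Part | A | x̄ᵢ | ȳᵢ | A·x̄ᵢ | A·ȳᵢ
plate | 12000.00 | 75.00 | 40.00 | 900000.00 | 480000.00
removed quarter-circle | -706.86 | 137.27 | 67.27 | -97028.75 | -47548.67
Σ | 11293.14 |  |  | 802971.25 | 432451.33
X̄ = 802971.25 / 11293.14 = 71.10 mm
Ȳ = 432451.33 / 11293.14 = 38.29 mm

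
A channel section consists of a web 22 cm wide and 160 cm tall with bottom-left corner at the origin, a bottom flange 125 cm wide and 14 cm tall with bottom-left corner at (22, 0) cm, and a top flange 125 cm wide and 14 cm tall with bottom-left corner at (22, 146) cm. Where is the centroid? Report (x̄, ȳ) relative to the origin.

x̄ = 47.65 cm, ȳ = 80.00 cm

Part | A | x̄ᵢ | ȳᵢ | A·x̄ᵢ | A·ȳᵢ
web | 3520.00 | 11.00 | 80.00 | 38720.00 | 281600.00
bottom flange | 1750.00 | 84.50 | 7.00 | 147875.00 | 12250.00
top flange | 1750.00 | 84.50 | 153.00 | 147875.00 | 267750.00
Σ | 7020.00 |  |  | 334470.00 | 561600.00
x̄ = 334470.00 / 7020.00 = 47.65 cm
ȳ = 561600.00 / 7020.00 = 80.00 cm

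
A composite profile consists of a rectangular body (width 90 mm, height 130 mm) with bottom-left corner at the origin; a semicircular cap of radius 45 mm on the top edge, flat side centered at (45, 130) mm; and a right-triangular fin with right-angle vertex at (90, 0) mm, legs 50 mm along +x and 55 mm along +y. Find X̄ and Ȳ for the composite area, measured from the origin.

Part | A | x̄ᵢ | ȳᵢ | A·x̄ᵢ | A·ȳᵢ
rectangular body | 11700.00 | 45.00 | 65.00 | 526500.00 | 760500.00
semicircular top | 3180.86 | 45.00 | 149.10 | 143138.82 | 474262.13
triangular fin | 1375.00 | 106.67 | 18.33 | 146666.67 | 25208.33
Σ | 16255.86 |  |  | 816305.48 | 1259970.47
X̄ = 816305.48 / 16255.86 = 50.22 mm
Ȳ = 1259970.47 / 16255.86 = 77.51 mm

X̄ = 50.22 mm, Ȳ = 77.51 mm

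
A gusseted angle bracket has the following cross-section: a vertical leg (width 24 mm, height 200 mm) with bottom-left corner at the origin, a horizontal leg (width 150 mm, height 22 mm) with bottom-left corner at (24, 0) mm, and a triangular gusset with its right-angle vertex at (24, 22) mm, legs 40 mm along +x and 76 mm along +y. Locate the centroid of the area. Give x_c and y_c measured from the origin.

x_c = 45.85 mm, y_c = 61.15 mm

vertical leg: A = 24 × 200 = 4800.00, centroid at (12.00, 100.00).
horizontal leg: A = 150 × 22 = 3300.00, centroid at (99.00, 11.00).
gusset: A = ½·40·76 = 1520.00, centroid at (37.33, 47.33).
ΣA = 9620.00 mm²
ΣAx_c = (4800.00)(12.00) + (3300.00)(99.00) + (1520.00)(37.33) = 441046.67 mm³
ΣAy_c = (4800.00)(100.00) + (3300.00)(11.00) + (1520.00)(47.33) = 588246.67 mm³
x_c = 441046.67 / 9620.00 = 45.85 mm
y_c = 588246.67 / 9620.00 = 61.15 mm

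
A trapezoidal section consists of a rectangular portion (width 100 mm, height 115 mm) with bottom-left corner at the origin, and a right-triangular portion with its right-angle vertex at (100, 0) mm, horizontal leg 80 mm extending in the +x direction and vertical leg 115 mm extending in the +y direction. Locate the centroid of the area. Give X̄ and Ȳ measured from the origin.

X̄ = 71.90 mm, Ȳ = 52.02 mm

Part | A | x̄ᵢ | ȳᵢ | A·x̄ᵢ | A·ȳᵢ
rectangular portion | 11500.00 | 50.00 | 57.50 | 575000.00 | 661250.00
triangular portion | 4600.00 | 126.67 | 38.33 | 582666.67 | 176333.33
Σ | 16100.00 |  |  | 1157666.67 | 837583.33
X̄ = 1157666.67 / 16100.00 = 71.90 mm
Ȳ = 837583.33 / 16100.00 = 52.02 mm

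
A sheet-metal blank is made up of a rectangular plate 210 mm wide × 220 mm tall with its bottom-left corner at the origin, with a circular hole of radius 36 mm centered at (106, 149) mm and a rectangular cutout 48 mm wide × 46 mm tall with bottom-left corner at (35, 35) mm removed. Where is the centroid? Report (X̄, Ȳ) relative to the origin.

X̄ = 107.44 mm, Ȳ = 108.90 mm

Part | A | x̄ᵢ | ȳᵢ | A·x̄ᵢ | A·ȳᵢ
plate | 46200.00 | 105.00 | 110.00 | 4851000.00 | 5082000.00
hole 1 | -4071.50 | 106.00 | 149.00 | -431579.43 | -606654.11
hole 2 | -2208.00 | 59.00 | 58.00 | -130272.00 | -128064.00
Σ | 39920.50 |  |  | 4289148.57 | 4347281.89
X̄ = 4289148.57 / 39920.50 = 107.44 mm
Ȳ = 4347281.89 / 39920.50 = 108.90 mm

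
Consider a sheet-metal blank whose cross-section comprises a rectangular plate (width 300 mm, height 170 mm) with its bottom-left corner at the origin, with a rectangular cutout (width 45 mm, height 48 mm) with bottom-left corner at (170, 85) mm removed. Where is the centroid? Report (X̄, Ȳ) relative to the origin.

Part | A | x̄ᵢ | ȳᵢ | A·x̄ᵢ | A·ȳᵢ
plate | 51000.00 | 150.00 | 85.00 | 7650000.00 | 4335000.00
hole | -2160.00 | 192.50 | 109.00 | -415800.00 | -235440.00
Σ | 48840.00 |  |  | 7234200.00 | 4099560.00
X̄ = 7234200.00 / 48840.00 = 148.12 mm
Ȳ = 4099560.00 / 48840.00 = 83.94 mm

X̄ = 148.12 mm, Ȳ = 83.94 mm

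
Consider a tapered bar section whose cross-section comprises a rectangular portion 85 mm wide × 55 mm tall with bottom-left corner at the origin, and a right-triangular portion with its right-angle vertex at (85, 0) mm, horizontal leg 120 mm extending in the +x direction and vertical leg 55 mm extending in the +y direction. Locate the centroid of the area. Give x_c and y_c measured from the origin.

Part | A | x̄ᵢ | ȳᵢ | A·x̄ᵢ | A·ȳᵢ
rectangular portion | 4675.00 | 42.50 | 27.50 | 198687.50 | 128562.50
triangular portion | 3300.00 | 125.00 | 18.33 | 412500.00 | 60500.00
Σ | 7975.00 |  |  | 611187.50 | 189062.50
x_c = 611187.50 / 7975.00 = 76.64 mm
y_c = 189062.50 / 7975.00 = 23.71 mm

x_c = 76.64 mm, y_c = 23.71 mm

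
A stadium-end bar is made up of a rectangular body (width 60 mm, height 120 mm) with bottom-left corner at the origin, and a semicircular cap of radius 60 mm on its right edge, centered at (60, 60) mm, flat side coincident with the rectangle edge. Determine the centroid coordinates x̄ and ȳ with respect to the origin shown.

x̄ = 54.40 mm, ȳ = 60.00 mm

Part | A | x̄ᵢ | ȳᵢ | A·x̄ᵢ | A·ȳᵢ
rectangular body | 7200.00 | 30.00 | 60.00 | 216000.00 | 432000.00
semicircular end | 5654.87 | 85.46 | 60.00 | 483292.01 | 339292.01
Σ | 12854.87 |  |  | 699292.01 | 771292.01
x̄ = 699292.01 / 12854.87 = 54.40 mm
ȳ = 771292.01 / 12854.87 = 60.00 mm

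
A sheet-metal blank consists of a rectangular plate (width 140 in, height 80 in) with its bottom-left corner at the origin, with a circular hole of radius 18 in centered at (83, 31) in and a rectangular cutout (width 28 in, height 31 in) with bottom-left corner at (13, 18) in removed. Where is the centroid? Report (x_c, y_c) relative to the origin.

x_c = 72.59 in, y_c = 41.59 in

Part | A | x̄ᵢ | ȳᵢ | A·x̄ᵢ | A·ȳᵢ
plate | 11200.00 | 70.00 | 40.00 | 784000.00 | 448000.00
hole 1 | -1017.88 | 83.00 | 31.00 | -84483.71 | -31554.16
hole 2 | -868.00 | 27.00 | 33.50 | -23436.00 | -29078.00
Σ | 9314.12 |  |  | 676080.29 | 387367.84
x_c = 676080.29 / 9314.12 = 72.59 in
y_c = 387367.84 / 9314.12 = 41.59 in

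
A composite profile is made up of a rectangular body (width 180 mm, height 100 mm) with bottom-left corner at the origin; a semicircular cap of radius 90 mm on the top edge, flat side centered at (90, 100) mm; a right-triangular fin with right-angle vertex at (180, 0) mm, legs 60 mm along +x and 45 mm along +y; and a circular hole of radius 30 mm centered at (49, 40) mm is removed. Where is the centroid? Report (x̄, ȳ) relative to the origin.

x̄ = 99.04 mm, ȳ = 87.72 mm

Part | A | x̄ᵢ | ȳᵢ | A·x̄ᵢ | A·ȳᵢ
rectangular body | 18000.00 | 90.00 | 50.00 | 1620000.00 | 900000.00
semicircular top | 12723.45 | 90.00 | 138.20 | 1145110.52 | 1758345.02
triangular fin | 1350.00 | 200.00 | 15.00 | 270000.00 | 20250.00
hole | -2827.43 | 49.00 | 40.00 | -138544.24 | -113097.34
Σ | 29246.02 |  |  | 2896566.29 | 2565497.69
x̄ = 2896566.29 / 29246.02 = 99.04 mm
ȳ = 2565497.69 / 29246.02 = 87.72 mm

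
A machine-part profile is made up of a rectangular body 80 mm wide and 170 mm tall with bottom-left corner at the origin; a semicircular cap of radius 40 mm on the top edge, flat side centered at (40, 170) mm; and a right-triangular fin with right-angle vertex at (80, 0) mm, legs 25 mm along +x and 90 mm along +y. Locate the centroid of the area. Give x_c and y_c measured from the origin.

x_c = 43.15 mm, y_c = 96.28 mm

rectangular body: A = 80 × 170 = 13600.00, centroid at (40.00, 85.00).
semicircular top: A = ½π·40² = 2513.27, centroid at (40.00, 186.98).
triangular fin: A = ½·25·90 = 1125.00, centroid at (88.33, 30.00).
ΣA = 17238.27 mm²
ΣAx_c = (13600.00)(40.00) + (2513.27)(40.00) + (1125.00)(88.33) = 743905.96 mm³
ΣAy_c = (13600.00)(85.00) + (2513.27)(186.98) + (1125.00)(30.00) = 1659673.27 mm³
x_c = 743905.96 / 17238.27 = 43.15 mm
y_c = 1659673.27 / 17238.27 = 96.28 mm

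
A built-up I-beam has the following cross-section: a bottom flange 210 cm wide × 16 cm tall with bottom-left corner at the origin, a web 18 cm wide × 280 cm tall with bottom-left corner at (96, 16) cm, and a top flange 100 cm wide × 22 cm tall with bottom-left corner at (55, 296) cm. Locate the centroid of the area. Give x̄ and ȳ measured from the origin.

bottom flange: A = 210 × 16 = 3360.00, centroid at (105.00, 8.00).
web: A = 18 × 280 = 5040.00, centroid at (105.00, 156.00).
top flange: A = 100 × 22 = 2200.00, centroid at (105.00, 307.00).
ΣA = 10600.00 cm²
ΣAx̄ = (3360.00)(105.00) + (5040.00)(105.00) + (2200.00)(105.00) = 1113000.00 cm³
ΣAȳ = (3360.00)(8.00) + (5040.00)(156.00) + (2200.00)(307.00) = 1488520.00 cm³
x̄ = 1113000.00 / 10600.00 = 105.00 cm
ȳ = 1488520.00 / 10600.00 = 140.43 cm

x̄ = 105.00 cm, ȳ = 140.43 cm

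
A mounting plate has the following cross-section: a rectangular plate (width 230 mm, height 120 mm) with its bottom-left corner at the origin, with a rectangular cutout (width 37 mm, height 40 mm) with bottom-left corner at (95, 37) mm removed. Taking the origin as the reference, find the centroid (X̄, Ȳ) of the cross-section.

plate: A = 230 × 120 = 27600.00, centroid at (115.00, 60.00).
hole: A = −(37 × 40) = -1480.00, centroid at (113.50, 57.00).
ΣA = 26120.00 mm²
ΣAX̄ = (27600.00)(115.00) + (-1480.00)(113.50) = 3006020.00 mm³
ΣAȲ = (27600.00)(60.00) + (-1480.00)(57.00) = 1571640.00 mm³
X̄ = 3006020.00 / 26120.00 = 115.08 mm
Ȳ = 1571640.00 / 26120.00 = 60.17 mm

X̄ = 115.08 mm, Ȳ = 60.17 mm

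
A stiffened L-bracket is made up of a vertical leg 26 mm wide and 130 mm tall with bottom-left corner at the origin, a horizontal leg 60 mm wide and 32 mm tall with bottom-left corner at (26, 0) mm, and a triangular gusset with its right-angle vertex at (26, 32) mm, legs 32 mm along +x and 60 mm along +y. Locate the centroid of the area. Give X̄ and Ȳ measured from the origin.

vertical leg: A = 26 × 130 = 3380.00, centroid at (13.00, 65.00).
horizontal leg: A = 60 × 32 = 1920.00, centroid at (56.00, 16.00).
gusset: A = ½·32·60 = 960.00, centroid at (36.67, 52.00).
ΣA = 6260.00 mm², ΣAX̄ = 186660.00 mm³, ΣAȲ = 300340.00 mm³.
X̄ = 186660.00/6260.00 = 29.82 mm; Ȳ = 300340.00/6260.00 = 47.98 mm.

X̄ = 29.82 mm, Ȳ = 47.98 mm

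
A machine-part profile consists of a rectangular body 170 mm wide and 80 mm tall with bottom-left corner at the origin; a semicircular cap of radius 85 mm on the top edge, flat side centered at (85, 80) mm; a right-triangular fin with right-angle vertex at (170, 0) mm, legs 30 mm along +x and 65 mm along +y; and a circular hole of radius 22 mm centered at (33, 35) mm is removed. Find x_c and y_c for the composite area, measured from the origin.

x_c = 92.04 mm, y_c = 74.96 mm

Part | A | x̄ᵢ | ȳᵢ | A·x̄ᵢ | A·ȳᵢ
rectangular body | 13600.00 | 85.00 | 40.00 | 1156000.00 | 544000.00
semicircular top | 11349.00 | 85.00 | 116.08 | 964665.29 | 1317336.94
triangular fin | 975.00 | 180.00 | 21.67 | 175500.00 | 21125.00
hole | -1520.53 | 33.00 | 35.00 | -50177.52 | -53218.58
Σ | 24403.47 |  |  | 2245987.78 | 1829243.36
x_c = 2245987.78 / 24403.47 = 92.04 mm
y_c = 1829243.36 / 24403.47 = 74.96 mm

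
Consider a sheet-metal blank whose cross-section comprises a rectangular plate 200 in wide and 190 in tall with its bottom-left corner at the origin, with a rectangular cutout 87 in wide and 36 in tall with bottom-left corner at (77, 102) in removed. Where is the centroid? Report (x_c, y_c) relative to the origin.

x_c = 98.16 in, y_c = 92.75 in

Part | A | x̄ᵢ | ȳᵢ | A·x̄ᵢ | A·ȳᵢ
plate | 38000.00 | 100.00 | 95.00 | 3800000.00 | 3610000.00
hole | -3132.00 | 120.50 | 120.00 | -377406.00 | -375840.00
Σ | 34868.00 |  |  | 3422594.00 | 3234160.00
x_c = 3422594.00 / 34868.00 = 98.16 in
y_c = 3234160.00 / 34868.00 = 92.75 in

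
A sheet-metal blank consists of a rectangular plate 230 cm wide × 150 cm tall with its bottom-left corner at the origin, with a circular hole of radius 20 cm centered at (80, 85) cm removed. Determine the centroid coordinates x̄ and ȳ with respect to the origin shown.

Part | A | x̄ᵢ | ȳᵢ | A·x̄ᵢ | A·ȳᵢ
plate | 34500.00 | 115.00 | 75.00 | 3967500.00 | 2587500.00
hole | -1256.64 | 80.00 | 85.00 | -100530.96 | -106814.15
Σ | 33243.36 |  |  | 3866969.04 | 2480685.85
x̄ = 3866969.04 / 33243.36 = 116.32 cm
ȳ = 2480685.85 / 33243.36 = 74.62 cm

x̄ = 116.32 cm, ȳ = 74.62 cm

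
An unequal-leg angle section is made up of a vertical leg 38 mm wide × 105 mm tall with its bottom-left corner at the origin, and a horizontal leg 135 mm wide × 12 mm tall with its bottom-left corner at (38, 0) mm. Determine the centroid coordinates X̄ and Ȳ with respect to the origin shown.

vertical leg: A = 38 × 105 = 3990.00, centroid at (19.00, 52.50).
horizontal leg: A = 135 × 12 = 1620.00, centroid at (105.50, 6.00).
ΣA = 5610.00 mm²
ΣAX̄ = (3990.00)(19.00) + (1620.00)(105.50) = 246720.00 mm³
ΣAȲ = (3990.00)(52.50) + (1620.00)(6.00) = 219195.00 mm³
X̄ = 246720.00 / 5610.00 = 43.98 mm
Ȳ = 219195.00 / 5610.00 = 39.07 mm

X̄ = 43.98 mm, Ȳ = 39.07 mm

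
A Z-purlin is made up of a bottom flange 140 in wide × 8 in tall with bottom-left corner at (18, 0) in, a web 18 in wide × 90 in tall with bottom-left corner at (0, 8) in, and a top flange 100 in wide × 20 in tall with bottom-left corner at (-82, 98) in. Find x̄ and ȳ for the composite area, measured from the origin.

bottom flange: A = 140 × 8 = 1120.00, centroid at (88.00, 4.00).
web: A = 18 × 90 = 1620.00, centroid at (9.00, 53.00).
top flange: A = 100 × 20 = 2000.00, centroid at (-32.00, 108.00).
ΣA = 4740.00 in²
ΣAx̄ = (1120.00)(88.00) + (1620.00)(9.00) + (2000.00)(-32.00) = 49140.00 in³
ΣAȳ = (1120.00)(4.00) + (1620.00)(53.00) + (2000.00)(108.00) = 306340.00 in³
x̄ = 49140.00 / 4740.00 = 10.37 in
ȳ = 306340.00 / 4740.00 = 64.63 in

x̄ = 10.37 in, ȳ = 64.63 in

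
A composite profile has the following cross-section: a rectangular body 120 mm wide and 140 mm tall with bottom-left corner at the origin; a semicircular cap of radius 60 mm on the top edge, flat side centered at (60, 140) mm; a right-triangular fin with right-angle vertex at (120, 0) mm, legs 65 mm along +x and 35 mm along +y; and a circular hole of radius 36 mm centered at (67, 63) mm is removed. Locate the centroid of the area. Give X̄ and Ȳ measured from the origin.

X̄ = 63.30 mm, Ȳ = 95.72 mm

rectangular body: A = 120 × 140 = 16800.00, centroid at (60.00, 70.00).
semicircular top: A = ½π·60² = 5654.87, centroid at (60.00, 165.46).
triangular fin: A = ½·65·35 = 1137.50, centroid at (141.67, 11.67).
hole: A = −π·36² = -4071.50, centroid at (67.00, 63.00).
ΣA = 19520.86 mm²
ΣAX̄ = (16800.00)(60.00) + (5654.87)(60.00) + (1137.50)(141.67) + (-4071.50)(67.00) = 1235647.07 mm³
ΣAȲ = (16800.00)(70.00) + (5654.87)(165.46) + (1137.50)(11.67) + (-4071.50)(63.00) = 1868447.43 mm³
X̄ = 1235647.07 / 19520.86 = 63.30 mm
Ȳ = 1868447.43 / 19520.86 = 95.72 mm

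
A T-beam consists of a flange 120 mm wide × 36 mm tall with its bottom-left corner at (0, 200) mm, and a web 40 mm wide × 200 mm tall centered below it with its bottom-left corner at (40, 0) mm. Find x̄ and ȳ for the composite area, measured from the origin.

x̄ = 60.00 mm, ȳ = 141.38 mm

web: A = 40 × 200 = 8000.00, centroid at (60.00, 100.00).
flange: A = 120 × 36 = 4320.00, centroid at (60.00, 218.00).
ΣA = 12320.00 mm², ΣAx̄ = 739200.00 mm³, ΣAȳ = 1741760.00 mm³.
x̄ = 739200.00/12320.00 = 60.00 mm; ȳ = 1741760.00/12320.00 = 141.38 mm.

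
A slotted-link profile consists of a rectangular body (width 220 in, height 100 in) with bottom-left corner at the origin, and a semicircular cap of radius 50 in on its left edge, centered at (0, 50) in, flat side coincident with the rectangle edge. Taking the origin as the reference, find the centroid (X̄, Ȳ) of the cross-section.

rectangular body: A = 220 × 100 = 22000.00, centroid at (110.00, 50.00).
semicircular end: A = ½π·50² = 3926.99, centroid at (-21.22, 50.00).
ΣA = 25926.99 in²
ΣAX̄ = (22000.00)(110.00) + (3926.99)(-21.22) = 2336666.67 in³
ΣAȲ = (22000.00)(50.00) + (3926.99)(50.00) = 1296349.54 in³
X̄ = 2336666.67 / 25926.99 = 90.12 in
Ȳ = 1296349.54 / 25926.99 = 50.00 in

X̄ = 90.12 in, Ȳ = 50.00 in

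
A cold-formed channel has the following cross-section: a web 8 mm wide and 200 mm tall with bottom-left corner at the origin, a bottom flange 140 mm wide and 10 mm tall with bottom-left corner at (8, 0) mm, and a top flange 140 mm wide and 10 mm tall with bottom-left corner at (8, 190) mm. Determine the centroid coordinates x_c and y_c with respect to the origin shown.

x_c = 51.09 mm, y_c = 100.00 mm

web: A = 8 × 200 = 1600.00, centroid at (4.00, 100.00).
bottom flange: A = 140 × 10 = 1400.00, centroid at (78.00, 5.00).
top flange: A = 140 × 10 = 1400.00, centroid at (78.00, 195.00).
ΣA = 4400.00 mm²
ΣAx_c = (1600.00)(4.00) + (1400.00)(78.00) + (1400.00)(78.00) = 224800.00 mm³
ΣAy_c = (1600.00)(100.00) + (1400.00)(5.00) + (1400.00)(195.00) = 440000.00 mm³
x_c = 224800.00 / 4400.00 = 51.09 mm
y_c = 440000.00 / 4400.00 = 100.00 mm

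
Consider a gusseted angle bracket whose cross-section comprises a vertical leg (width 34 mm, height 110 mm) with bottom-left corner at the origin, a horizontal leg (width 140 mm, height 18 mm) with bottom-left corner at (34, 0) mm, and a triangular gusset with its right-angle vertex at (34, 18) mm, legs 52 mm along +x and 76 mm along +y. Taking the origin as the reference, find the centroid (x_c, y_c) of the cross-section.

x_c = 51.86 mm, y_c = 38.13 mm

vertical leg: A = 34 × 110 = 3740.00, centroid at (17.00, 55.00).
horizontal leg: A = 140 × 18 = 2520.00, centroid at (104.00, 9.00).
gusset: A = ½·52·76 = 1976.00, centroid at (51.33, 43.33).
ΣA = 8236.00 mm²
ΣAx_c = (3740.00)(17.00) + (2520.00)(104.00) + (1976.00)(51.33) = 427094.67 mm³
ΣAy_c = (3740.00)(55.00) + (2520.00)(9.00) + (1976.00)(43.33) = 314006.67 mm³
x_c = 427094.67 / 8236.00 = 51.86 mm
y_c = 314006.67 / 8236.00 = 38.13 mm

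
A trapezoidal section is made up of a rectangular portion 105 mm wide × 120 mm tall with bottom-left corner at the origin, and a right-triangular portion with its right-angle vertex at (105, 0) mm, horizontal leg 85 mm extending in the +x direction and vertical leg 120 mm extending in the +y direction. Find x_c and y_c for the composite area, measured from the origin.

x_c = 75.79 mm, y_c = 54.24 mm

rectangular portion: A = 105 × 120 = 12600.00, centroid at (52.50, 60.00).
triangular portion: A = ½·85·120 = 5100.00, centroid at (133.33, 40.00).
ΣA = 17700.00 mm², ΣAx_c = 1341500.00 mm³, ΣAy_c = 960000.00 mm³.
x_c = 1341500.00/17700.00 = 75.79 mm; y_c = 960000.00/17700.00 = 54.24 mm.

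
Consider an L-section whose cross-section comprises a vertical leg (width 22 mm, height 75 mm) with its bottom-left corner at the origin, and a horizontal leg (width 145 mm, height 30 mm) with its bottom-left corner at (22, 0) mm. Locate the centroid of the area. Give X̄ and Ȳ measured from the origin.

Part | A | x̄ᵢ | ȳᵢ | A·x̄ᵢ | A·ȳᵢ
vertical leg | 1650.00 | 11.00 | 37.50 | 18150.00 | 61875.00
horizontal leg | 4350.00 | 94.50 | 15.00 | 411075.00 | 65250.00
Σ | 6000.00 |  |  | 429225.00 | 127125.00
X̄ = 429225.00 / 6000.00 = 71.54 mm
Ȳ = 127125.00 / 6000.00 = 21.19 mm

X̄ = 71.54 mm, Ȳ = 21.19 mm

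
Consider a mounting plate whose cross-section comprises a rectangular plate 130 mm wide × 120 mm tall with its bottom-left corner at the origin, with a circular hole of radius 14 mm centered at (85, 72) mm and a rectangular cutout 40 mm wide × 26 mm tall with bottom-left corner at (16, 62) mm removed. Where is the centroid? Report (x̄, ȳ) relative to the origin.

x̄ = 66.28 mm, ȳ = 58.35 mm

plate: A = 130 × 120 = 15600.00, centroid at (65.00, 60.00).
hole 1: A = −π·14² = -615.75, centroid at (85.00, 72.00).
hole 2: A = −(40 × 26) = -1040.00, centroid at (36.00, 75.00).
ΣA = 13944.25 mm², ΣAx̄ = 924221.07 mm³, ΣAȳ = 813665.84 mm³.
x̄ = 924221.07/13944.25 = 66.28 mm; ȳ = 813665.84/13944.25 = 58.35 mm.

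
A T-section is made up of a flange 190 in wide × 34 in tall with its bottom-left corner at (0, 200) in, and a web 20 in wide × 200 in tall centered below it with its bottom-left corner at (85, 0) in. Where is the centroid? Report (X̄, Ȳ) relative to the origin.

web: A = 20 × 200 = 4000.00, centroid at (95.00, 100.00).
flange: A = 190 × 34 = 6460.00, centroid at (95.00, 217.00).
ΣA = 10460.00 in², ΣAX̄ = 993700.00 in³, ΣAȲ = 1801820.00 in³.
X̄ = 993700.00/10460.00 = 95.00 in; Ȳ = 1801820.00/10460.00 = 172.26 in.

X̄ = 95.00 in, Ȳ = 172.26 in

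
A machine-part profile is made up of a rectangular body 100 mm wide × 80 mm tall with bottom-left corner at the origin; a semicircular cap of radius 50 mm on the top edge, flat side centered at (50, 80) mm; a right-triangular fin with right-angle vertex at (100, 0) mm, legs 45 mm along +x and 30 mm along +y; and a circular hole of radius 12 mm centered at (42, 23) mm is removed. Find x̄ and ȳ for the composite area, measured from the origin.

Part | A | x̄ᵢ | ȳᵢ | A·x̄ᵢ | A·ȳᵢ
rectangular body | 8000.00 | 50.00 | 40.00 | 400000.00 | 320000.00
semicircular top | 3926.99 | 50.00 | 101.22 | 196349.54 | 397492.60
triangular fin | 675.00 | 115.00 | 10.00 | 77625.00 | 6750.00
hole | -452.39 | 42.00 | 23.00 | -19000.35 | -10404.95
Σ | 12149.60 |  |  | 654974.19 | 713837.64
x̄ = 654974.19 / 12149.60 = 53.91 mm
ȳ = 713837.64 / 12149.60 = 58.75 mm

x̄ = 53.91 mm, ȳ = 58.75 mm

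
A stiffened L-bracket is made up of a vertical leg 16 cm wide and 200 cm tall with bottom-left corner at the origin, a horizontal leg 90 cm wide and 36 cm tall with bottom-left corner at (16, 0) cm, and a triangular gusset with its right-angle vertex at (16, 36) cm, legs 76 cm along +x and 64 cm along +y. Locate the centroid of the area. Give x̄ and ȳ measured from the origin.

vertical leg: A = 16 × 200 = 3200.00, centroid at (8.00, 100.00).
horizontal leg: A = 90 × 36 = 3240.00, centroid at (61.00, 18.00).
gusset: A = ½·76·64 = 2432.00, centroid at (41.33, 57.33).
ΣA = 8872.00 cm², ΣAx̄ = 323762.67 cm³, ΣAȳ = 517754.67 cm³.
x̄ = 323762.67/8872.00 = 36.49 cm; ȳ = 517754.67/8872.00 = 58.36 cm.

x̄ = 36.49 cm, ȳ = 58.36 cm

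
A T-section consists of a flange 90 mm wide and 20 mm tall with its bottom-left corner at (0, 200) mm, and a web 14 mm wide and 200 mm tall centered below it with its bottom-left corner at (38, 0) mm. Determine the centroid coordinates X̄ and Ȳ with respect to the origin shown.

X̄ = 45.00 mm, Ȳ = 143.04 mm

web: A = 14 × 200 = 2800.00, centroid at (45.00, 100.00).
flange: A = 90 × 20 = 1800.00, centroid at (45.00, 210.00).
ΣA = 4600.00 mm², ΣAX̄ = 207000.00 mm³, ΣAȲ = 658000.00 mm³.
X̄ = 207000.00/4600.00 = 45.00 mm; Ȳ = 658000.00/4600.00 = 143.04 mm.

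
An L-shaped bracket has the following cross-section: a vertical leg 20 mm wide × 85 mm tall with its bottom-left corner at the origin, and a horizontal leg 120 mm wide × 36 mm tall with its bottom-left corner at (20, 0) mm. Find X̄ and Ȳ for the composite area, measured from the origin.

X̄ = 60.23 mm, Ȳ = 24.92 mm

vertical leg: A = 20 × 85 = 1700.00, centroid at (10.00, 42.50).
horizontal leg: A = 120 × 36 = 4320.00, centroid at (80.00, 18.00).
ΣA = 6020.00 mm²
ΣAX̄ = (1700.00)(10.00) + (4320.00)(80.00) = 362600.00 mm³
ΣAȲ = (1700.00)(42.50) + (4320.00)(18.00) = 150010.00 mm³
X̄ = 362600.00 / 6020.00 = 60.23 mm
Ȳ = 150010.00 / 6020.00 = 24.92 mm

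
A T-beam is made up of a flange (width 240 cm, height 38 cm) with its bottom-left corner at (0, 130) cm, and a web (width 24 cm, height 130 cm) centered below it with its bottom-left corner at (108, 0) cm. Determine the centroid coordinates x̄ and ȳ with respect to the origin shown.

Part | A | x̄ᵢ | ȳᵢ | A·x̄ᵢ | A·ȳᵢ
web | 3120.00 | 120.00 | 65.00 | 374400.00 | 202800.00
flange | 9120.00 | 120.00 | 149.00 | 1094400.00 | 1358880.00
Σ | 12240.00 |  |  | 1468800.00 | 1561680.00
x̄ = 1468800.00 / 12240.00 = 120.00 cm
ȳ = 1561680.00 / 12240.00 = 127.59 cm

x̄ = 120.00 cm, ȳ = 127.59 cm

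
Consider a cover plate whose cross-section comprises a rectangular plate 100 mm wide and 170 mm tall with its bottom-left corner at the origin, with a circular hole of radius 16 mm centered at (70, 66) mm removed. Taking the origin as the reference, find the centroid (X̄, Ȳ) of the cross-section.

X̄ = 49.01 mm, Ȳ = 85.94 mm

plate: A = 100 × 170 = 17000.00, centroid at (50.00, 85.00).
hole: A = −π·16² = -804.25, centroid at (70.00, 66.00).
ΣA = 16195.75 mm²
ΣAX̄ = (17000.00)(50.00) + (-804.25)(70.00) = 793702.66 mm³
ΣAȲ = (17000.00)(85.00) + (-804.25)(66.00) = 1391919.65 mm³
X̄ = 793702.66 / 16195.75 = 49.01 mm
Ȳ = 1391919.65 / 16195.75 = 85.94 mm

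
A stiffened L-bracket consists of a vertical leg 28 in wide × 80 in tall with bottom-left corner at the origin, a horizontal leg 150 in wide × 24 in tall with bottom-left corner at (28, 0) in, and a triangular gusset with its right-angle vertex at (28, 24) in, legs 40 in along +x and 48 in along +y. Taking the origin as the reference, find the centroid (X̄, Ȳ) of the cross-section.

vertical leg: A = 28 × 80 = 2240.00, centroid at (14.00, 40.00).
horizontal leg: A = 150 × 24 = 3600.00, centroid at (103.00, 12.00).
gusset: A = ½·40·48 = 960.00, centroid at (41.33, 40.00).
ΣA = 6800.00 in²
ΣAX̄ = (2240.00)(14.00) + (3600.00)(103.00) + (960.00)(41.33) = 441840.00 in³
ΣAȲ = (2240.00)(40.00) + (3600.00)(12.00) + (960.00)(40.00) = 171200.00 in³
X̄ = 441840.00 / 6800.00 = 64.98 in
Ȳ = 171200.00 / 6800.00 = 25.18 in

X̄ = 64.98 in, Ȳ = 25.18 in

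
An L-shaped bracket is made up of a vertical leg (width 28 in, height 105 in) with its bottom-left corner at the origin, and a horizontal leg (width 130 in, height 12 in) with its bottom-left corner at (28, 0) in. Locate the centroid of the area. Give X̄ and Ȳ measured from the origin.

X̄ = 41.39 in, Ȳ = 36.38 in

Part | A | x̄ᵢ | ȳᵢ | A·x̄ᵢ | A·ȳᵢ
vertical leg | 2940.00 | 14.00 | 52.50 | 41160.00 | 154350.00
horizontal leg | 1560.00 | 93.00 | 6.00 | 145080.00 | 9360.00
Σ | 4500.00 |  |  | 186240.00 | 163710.00
X̄ = 186240.00 / 4500.00 = 41.39 in
Ȳ = 163710.00 / 4500.00 = 36.38 in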